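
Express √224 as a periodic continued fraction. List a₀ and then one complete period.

[14; 1, 28]

a₀ = ⌊√224⌋ = 14.
With m₀=0, d₀=1 and mₖ₊₁ = dₖaₖ − mₖ, dₖ₊₁ = (n − mₖ₊₁²)/dₖ, aₖ₊₁ = ⌊(a₀+mₖ₊₁)/dₖ₊₁⌋:
  k=1: m=14, d=28, a=1
  k=2: m=14, d=1, a=28
d=1 and a=2a₀=28 at k=2, so the next step gives (m, d) = (14, 28) again — its k=1 value — and the period has length 2.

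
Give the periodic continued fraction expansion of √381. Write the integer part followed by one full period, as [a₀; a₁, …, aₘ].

a₀ = ⌊√381⌋ = 19.
With m₀=0, d₀=1 and mₖ₊₁ = dₖaₖ − mₖ, dₖ₊₁ = (n − mₖ₊₁²)/dₖ, aₖ₊₁ = ⌊(a₀+mₖ₊₁)/dₖ₊₁⌋:
  k=1: m=19, d=20, a=1
  k=2: m=1, d=19, a=1
  k=3: m=18, d=3, a=12
  k=4: m=18, d=19, a=1
  k=5: m=1, d=20, a=1
  k=6: m=19, d=1, a=38
d=1 and a=2a₀=38 at k=6, so the next step gives (m, d) = (19, 20) again — its k=1 value — and the period has length 6.

[19; 1, 1, 12, 1, 1, 38]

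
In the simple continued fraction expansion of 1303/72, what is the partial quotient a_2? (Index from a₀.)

3

1303 = 18·72 + 7   →  a_0 = 18
72 = 10·7 + 2   →  a_1 = 10
7 = 3·2 + 1   →  a_2 = 3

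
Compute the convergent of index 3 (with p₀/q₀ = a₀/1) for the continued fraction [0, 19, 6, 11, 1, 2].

Using pₖ = aₖpₖ₋₁ + pₖ₋₂, qₖ = aₖqₖ₋₁ + qₖ₋₂ (with p₋₁=1, p₋₂=0, q₋₁=0, q₋₂=1):
  k=0: a=0, p=0, q=1
  k=1: a=19, p=1, q=19
  k=2: a=6, p=6, q=115
  k=3: a=11, p=67, q=1284

67/1284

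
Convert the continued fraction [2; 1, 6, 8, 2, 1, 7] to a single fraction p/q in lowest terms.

3909/1367

Fold from the inside: start with 7/1.
  1 + 1/7 = 8/7
  2 + 7/8 = 23/8
  8 + 8/23 = 192/23
  6 + 23/192 = 1175/192
  1 + 192/1175 = 1367/1175
  2 + 1175/1367 = 3909/1367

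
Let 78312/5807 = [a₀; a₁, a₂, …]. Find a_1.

78312 = 13·5807 + 2821   →  a_0 = 13
5807 = 2·2821 + 165   →  a_1 = 2

2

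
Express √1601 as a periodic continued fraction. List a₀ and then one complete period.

a₀ = ⌊√1601⌋ = 40.
With m₀=0, d₀=1 and mₖ₊₁ = dₖaₖ − mₖ, dₖ₊₁ = (n − mₖ₊₁²)/dₖ, aₖ₊₁ = ⌊(a₀+mₖ₊₁)/dₖ₊₁⌋:
  k=1: m=40, d=1, a=80
d=1 and a=2a₀=80 at k=1, so the next step gives (m, d) = (40, 1) again — its k=1 value — and the period has length 1.

[40; 80]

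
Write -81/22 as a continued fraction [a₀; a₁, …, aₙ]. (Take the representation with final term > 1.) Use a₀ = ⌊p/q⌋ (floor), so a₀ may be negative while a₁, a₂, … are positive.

-81 = -4*22 + 7
22 = 3*7 + 1
7 = 7*1 + 0  (stop)
So -81/22 = [-4; 3, 7].

[-4; 3, 7]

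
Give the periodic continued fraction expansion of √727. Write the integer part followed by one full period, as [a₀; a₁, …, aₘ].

[26; 1, 25, 1, 52]

a₀ = ⌊√727⌋ = 26.
With m₀=0, d₀=1 and mₖ₊₁ = dₖaₖ − mₖ, dₖ₊₁ = (n − mₖ₊₁²)/dₖ, aₖ₊₁ = ⌊(a₀+mₖ₊₁)/dₖ₊₁⌋:
  k=1: m=26, d=51, a=1
  k=2: m=25, d=2, a=25
  k=3: m=25, d=51, a=1
  k=4: m=26, d=1, a=52
d=1 and a=2a₀=52 at k=4, so the next step gives (m, d) = (26, 51) again — its k=1 value — and the period has length 4.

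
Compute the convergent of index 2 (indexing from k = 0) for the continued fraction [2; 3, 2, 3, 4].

16/7

Using pₖ = aₖpₖ₋₁ + pₖ₋₂, qₖ = aₖqₖ₋₁ + qₖ₋₂ (with p₋₁=1, p₋₂=0, q₋₁=0, q₋₂=1):
  k=0: a=2, p=2, q=1
  k=1: a=3, p=7, q=3
  k=2: a=2, p=16, q=7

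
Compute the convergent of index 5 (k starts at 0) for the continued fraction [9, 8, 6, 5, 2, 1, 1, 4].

7371/808

Using pₖ = aₖpₖ₋₁ + pₖ₋₂, qₖ = aₖqₖ₋₁ + qₖ₋₂ (with p₋₁=1, p₋₂=0, q₋₁=0, q₋₂=1):
  k=0: a=9, p=9, q=1
  k=1: a=8, p=73, q=8
  k=2: a=6, p=447, q=49
  k=3: a=5, p=2308, q=253
  k=4: a=2, p=5063, q=555
  k=5: a=1, p=7371, q=808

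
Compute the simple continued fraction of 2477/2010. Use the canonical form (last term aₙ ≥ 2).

[1; 4, 3, 3, 2, 6, 3]

2477 = 1×2010 + 467
2010 = 4×467 + 142
467 = 3×142 + 41
142 = 3×41 + 19
41 = 2×19 + 3
19 = 6×3 + 1
3 = 3×1 + 0  (stop)
So 2477/2010 = [1; 4, 3, 3, 2, 6, 3].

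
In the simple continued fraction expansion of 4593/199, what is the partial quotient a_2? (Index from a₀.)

2

4593 = 23·199 + 16   →  a_0 = 23
199 = 12·16 + 7   →  a_1 = 12
16 = 2·7 + 2   →  a_2 = 2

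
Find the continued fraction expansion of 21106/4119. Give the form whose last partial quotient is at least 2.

[5; 8, 16, 2, 15]

21106 = 5×4119 + 511
4119 = 8×511 + 31
511 = 16×31 + 15
31 = 2×15 + 1
15 = 15×1 + 0  (stop)
So 21106/4119 = [5; 8, 16, 2, 15].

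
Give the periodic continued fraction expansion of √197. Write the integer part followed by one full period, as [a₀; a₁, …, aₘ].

a₀ = ⌊√197⌋ = 14.

[14; 28]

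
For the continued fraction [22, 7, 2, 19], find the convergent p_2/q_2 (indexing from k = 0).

332/15

Using pₖ = aₖpₖ₋₁ + pₖ₋₂, qₖ = aₖqₖ₋₁ + qₖ₋₂ (with p₋₁=1, p₋₂=0, q₋₁=0, q₋₂=1):
  k=0: a=22, p=22, q=1
  k=1: a=7, p=155, q=7
  k=2: a=2, p=332, q=15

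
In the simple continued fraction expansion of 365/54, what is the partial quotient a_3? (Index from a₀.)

365 = 6·54 + 41   →  a_0 = 6
54 = 1·41 + 13   →  a_1 = 1
41 = 3·13 + 2   →  a_2 = 3
13 = 6·2 + 1   →  a_3 = 6

6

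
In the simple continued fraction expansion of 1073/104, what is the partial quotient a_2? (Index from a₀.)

1073 = 10·104 + 33   →  a_0 = 10
104 = 3·33 + 5   →  a_1 = 3
33 = 6·5 + 3   →  a_2 = 6

6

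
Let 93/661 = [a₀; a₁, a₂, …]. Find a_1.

93 = 0·661 + 93   →  a_0 = 0
661 = 7·93 + 10   →  a_1 = 7

7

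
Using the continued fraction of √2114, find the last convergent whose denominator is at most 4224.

192419/4185

√2114 = [45; 1, 44, 1, 90, …] (period length 4).
Convergents:
  p_0/q_0 = 45/1
  p_1/q_1 = 46/1
  p_2/q_2 = 2069/45
  p_3/q_3 = 2115/46
  p_4/q_4 = 192419/4185
  p_5/q_5 = 194534/4231
q_4 = 4185 ≤ 4224 < 4231 = q_5, so the answer is 192419/4185.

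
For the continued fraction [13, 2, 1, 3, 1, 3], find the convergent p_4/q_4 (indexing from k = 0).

Using pₖ = aₖpₖ₋₁ + pₖ₋₂, qₖ = aₖqₖ₋₁ + qₖ₋₂ (with p₋₁=1, p₋₂=0, q₋₁=0, q₋₂=1):
  k=0: a=13, p=13, q=1
  k=1: a=2, p=27, q=2
  k=2: a=1, p=40, q=3
  k=3: a=3, p=147, q=11
  k=4: a=1, p=187, q=14

187/14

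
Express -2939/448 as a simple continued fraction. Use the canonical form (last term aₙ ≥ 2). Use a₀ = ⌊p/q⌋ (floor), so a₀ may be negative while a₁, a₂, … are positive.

-2939 = -7*448 + 197
448 = 2*197 + 54
197 = 3*54 + 35
54 = 1*35 + 19
35 = 1*19 + 16
19 = 1*16 + 3
16 = 5*3 + 1
3 = 3*1 + 0  (stop)
So -2939/448 = [-7; 2, 3, 1, 1, 1, 5, 3].

[-7; 2, 3, 1, 1, 1, 5, 3]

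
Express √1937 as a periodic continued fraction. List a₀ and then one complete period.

a₀ = ⌊√1937⌋ = 44.

[44; 88]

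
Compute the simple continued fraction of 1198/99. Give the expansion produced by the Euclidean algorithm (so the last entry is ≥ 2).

[12; 9, 1, 9]

1198 = 12×99 + 10
99 = 9×10 + 9
10 = 1×9 + 1
9 = 9×1 + 0  (stop)
So 1198/99 = [12; 9, 1, 9].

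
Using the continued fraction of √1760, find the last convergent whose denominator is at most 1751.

√1760 = [41; 1, 19, 1, 82, …] (period length 4).
Convergents:
  p_0/q_0 = 41/1
  p_1/q_1 = 42/1
  p_2/q_2 = 839/20
  p_3/q_3 = 881/21
  p_4/q_4 = 73081/1742
  p_5/q_5 = 73962/1763
q_4 = 1742 ≤ 1751 < 1763 = q_5, so the answer is 73081/1742.

73081/1742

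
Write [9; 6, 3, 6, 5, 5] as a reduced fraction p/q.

29444/3215

Using pₖ = aₖpₖ₋₁ + pₖ₋₂ and qₖ = aₖqₖ₋₁ + qₖ₋₂:
  k=0: a=9, p=9, q=1
  k=1: a=6, p=55, q=6
  k=2: a=3, p=174, q=19
  k=3: a=6, p=1099, q=120
  k=4: a=5, p=5669, q=619
  k=5: a=5, p=29444, q=3215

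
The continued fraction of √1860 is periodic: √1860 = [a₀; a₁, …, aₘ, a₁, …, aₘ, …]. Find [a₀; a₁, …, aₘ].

a₀ = ⌊√1860⌋ = 43.
With m₀=0, d₀=1 and mₖ₊₁ = dₖaₖ − mₖ, dₖ₊₁ = (n − mₖ₊₁²)/dₖ, aₖ₊₁ = ⌊(a₀+mₖ₊₁)/dₖ₊₁⌋:
  k=1: m=43, d=11, a=7
  k=2: m=34, d=64, a=1
  k=3: m=30, d=15, a=4
  k=4: m=30, d=64, a=1
  k=5: m=34, d=11, a=7
  k=6: m=43, d=1, a=86
d=1 and a=2a₀=86 at k=6, so the next step gives (m, d) = (43, 11) again — its k=1 value — and the period has length 6.

[43; 7, 1, 4, 1, 7, 86]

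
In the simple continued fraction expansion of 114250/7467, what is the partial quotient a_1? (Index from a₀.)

3

114250 = 15·7467 + 2245   →  a_0 = 15
7467 = 3·2245 + 732   →  a_1 = 3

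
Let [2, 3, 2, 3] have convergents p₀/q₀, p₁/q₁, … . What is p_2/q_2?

16/7

Using pₖ = aₖpₖ₋₁ + pₖ₋₂, qₖ = aₖqₖ₋₁ + qₖ₋₂ (with p₋₁=1, p₋₂=0, q₋₁=0, q₋₂=1):
  k=0: a=2, p=2, q=1
  k=1: a=3, p=7, q=3
  k=2: a=2, p=16, q=7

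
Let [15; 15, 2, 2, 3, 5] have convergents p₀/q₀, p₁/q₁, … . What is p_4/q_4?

Using pₖ = aₖpₖ₋₁ + pₖ₋₂, qₖ = aₖqₖ₋₁ + qₖ₋₂ (with p₋₁=1, p₋₂=0, q₋₁=0, q₋₂=1):
  k=0: a=15, p=15, q=1
  k=1: a=15, p=226, q=15
  k=2: a=2, p=467, q=31
  k=3: a=2, p=1160, q=77
  k=4: a=3, p=3947, q=262

3947/262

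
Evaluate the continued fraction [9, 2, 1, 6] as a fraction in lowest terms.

187/20

Fold from the inside: start with 6/1.
  1 + 1/6 = 7/6
  2 + 6/7 = 20/7
  9 + 7/20 = 187/20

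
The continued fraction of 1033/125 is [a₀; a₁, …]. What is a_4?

1

1033 = 8·125 + 33   →  a_0 = 8
125 = 3·33 + 26   →  a_1 = 3
33 = 1·26 + 7   →  a_2 = 1
26 = 3·7 + 5   →  a_3 = 3
7 = 1·5 + 2   →  a_4 = 1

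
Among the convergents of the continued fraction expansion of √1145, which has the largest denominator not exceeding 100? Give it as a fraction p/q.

√1145 = [33; 1, 5, 5, 1, 66, …] (period length 5).
Convergents:
  p_0/q_0 = 33/1
  p_1/q_1 = 34/1
  p_2/q_2 = 203/6
  p_3/q_3 = 1049/31
  p_4/q_4 = 1252/37
  p_5/q_5 = 83681/2473
q_4 = 37 ≤ 100 < 2473 = q_5, so the answer is 1252/37.

1252/37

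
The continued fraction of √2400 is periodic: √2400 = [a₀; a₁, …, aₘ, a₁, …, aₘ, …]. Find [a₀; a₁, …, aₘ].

[48; 1, 96]

a₀ = ⌊√2400⌋ = 48.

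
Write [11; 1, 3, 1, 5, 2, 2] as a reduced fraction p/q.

Fold from the inside: start with 2/1.
  2 + 1/2 = 5/2
  5 + 2/5 = 27/5
  1 + 5/27 = 32/27
  3 + 27/32 = 123/32
  1 + 32/123 = 155/123
  11 + 123/155 = 1828/155

1828/155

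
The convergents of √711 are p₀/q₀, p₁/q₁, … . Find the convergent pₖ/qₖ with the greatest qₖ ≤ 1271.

12799/480

√711 = [26; 1, 1, 1, 52, …] (period length 4).
Convergents:
  p_0/q_0 = 26/1
  p_1/q_1 = 27/1
  p_2/q_2 = 53/2
  p_3/q_3 = 80/3
  p_4/q_4 = 4213/158
  p_5/q_5 = 4293/161
  p_6/q_6 = 8506/319
  p_7/q_7 = 12799/480
  p_8/q_8 = 674054/25279
q_7 = 480 ≤ 1271 < 25279 = q_8, so the answer is 12799/480.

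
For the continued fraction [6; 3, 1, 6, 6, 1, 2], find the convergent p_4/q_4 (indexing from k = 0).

1039/166

Using pₖ = aₖpₖ₋₁ + pₖ₋₂, qₖ = aₖqₖ₋₁ + qₖ₋₂ (with p₋₁=1, p₋₂=0, q₋₁=0, q₋₂=1):
  k=0: a=6, p=6, q=1
  k=1: a=3, p=19, q=3
  k=2: a=1, p=25, q=4
  k=3: a=6, p=169, q=27
  k=4: a=6, p=1039, q=166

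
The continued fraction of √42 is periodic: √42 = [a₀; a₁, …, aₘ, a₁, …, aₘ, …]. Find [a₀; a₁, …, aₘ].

[6; 2, 12]

a₀ = ⌊√42⌋ = 6.
With m₀=0, d₀=1 and mₖ₊₁ = dₖaₖ − mₖ, dₖ₊₁ = (n − mₖ₊₁²)/dₖ, aₖ₊₁ = ⌊(a₀+mₖ₊₁)/dₖ₊₁⌋:
  k=1: m=6, d=6, a=2
  k=2: m=6, d=1, a=12
d=1 and a=2a₀=12 at k=2, so the next step gives (m, d) = (6, 6) again — its k=1 value — and the period has length 2.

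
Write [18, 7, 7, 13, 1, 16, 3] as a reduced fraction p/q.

664179/36614

Fold from the inside: start with 3/1.
  16 + 1/3 = 49/3
  1 + 3/49 = 52/49
  13 + 49/52 = 725/52
  7 + 52/725 = 5127/725
  7 + 725/5127 = 36614/5127
  18 + 5127/36614 = 664179/36614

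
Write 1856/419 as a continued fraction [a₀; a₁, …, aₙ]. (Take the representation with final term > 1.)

[4; 2, 3, 19, 1, 2]

1856 = 4×419 + 180
419 = 2×180 + 59
180 = 3×59 + 3
59 = 19×3 + 2
3 = 1×2 + 1
2 = 2×1 + 0  (stop)
So 1856/419 = [4; 2, 3, 19, 1, 2].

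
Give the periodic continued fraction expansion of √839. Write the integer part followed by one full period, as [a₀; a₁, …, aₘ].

a₀ = ⌊√839⌋ = 28.
With m₀=0, d₀=1 and mₖ₊₁ = dₖaₖ − mₖ, dₖ₊₁ = (n − mₖ₊₁²)/dₖ, aₖ₊₁ = ⌊(a₀+mₖ₊₁)/dₖ₊₁⌋:
  k=1: m=28, d=55, a=1
  k=2: m=27, d=2, a=27
  k=3: m=27, d=55, a=1
  k=4: m=28, d=1, a=56
d=1 and a=2a₀=56 at k=4, so the next step gives (m, d) = (28, 55) again — its k=1 value — and the period has length 4.

[28; 1, 27, 1, 56]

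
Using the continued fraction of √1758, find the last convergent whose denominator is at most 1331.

49266/1175

√1758 = [41; 1, 12, 1, 82, …] (period length 4).
Convergents:
  p_0/q_0 = 41/1
  p_1/q_1 = 42/1
  p_2/q_2 = 545/13
  p_3/q_3 = 587/14
  p_4/q_4 = 48679/1161
  p_5/q_5 = 49266/1175
  p_6/q_6 = 639871/15261
q_5 = 1175 ≤ 1331 < 15261 = q_6, so the answer is 49266/1175.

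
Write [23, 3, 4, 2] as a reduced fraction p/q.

676/29

Fold from the inside: start with 2/1.
  4 + 1/2 = 9/2
  3 + 2/9 = 29/9
  23 + 9/29 = 676/29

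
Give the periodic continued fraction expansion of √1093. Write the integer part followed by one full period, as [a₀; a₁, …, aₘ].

[33; 16, 1, 1, 16, 66]

a₀ = ⌊√1093⌋ = 33.
With m₀=0, d₀=1 and mₖ₊₁ = dₖaₖ − mₖ, dₖ₊₁ = (n − mₖ₊₁²)/dₖ, aₖ₊₁ = ⌊(a₀+mₖ₊₁)/dₖ₊₁⌋:
  k=1: m=33, d=4, a=16
  k=2: m=31, d=33, a=1
  k=3: m=2, d=33, a=1
  k=4: m=31, d=4, a=16
  k=5: m=33, d=1, a=66
d=1 and a=2a₀=66 at k=5, so the next step gives (m, d) = (33, 4) again — its k=1 value — and the period has length 5.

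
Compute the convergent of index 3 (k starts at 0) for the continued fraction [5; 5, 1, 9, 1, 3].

305/59

Using pₖ = aₖpₖ₋₁ + pₖ₋₂, qₖ = aₖqₖ₋₁ + qₖ₋₂ (with p₋₁=1, p₋₂=0, q₋₁=0, q₋₂=1):
  k=0: a=5, p=5, q=1
  k=1: a=5, p=26, q=5
  k=2: a=1, p=31, q=6
  k=3: a=9, p=305, q=59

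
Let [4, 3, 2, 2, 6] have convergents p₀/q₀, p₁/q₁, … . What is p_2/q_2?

30/7

Using pₖ = aₖpₖ₋₁ + pₖ₋₂, qₖ = aₖqₖ₋₁ + qₖ₋₂ (with p₋₁=1, p₋₂=0, q₋₁=0, q₋₂=1):
  k=0: a=4, p=4, q=1
  k=1: a=3, p=13, q=3
  k=2: a=2, p=30, q=7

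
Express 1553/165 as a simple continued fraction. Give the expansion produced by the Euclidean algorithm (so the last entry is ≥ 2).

[9; 2, 2, 2, 1, 9]

1553 = 9*165 + 68
165 = 2*68 + 29
68 = 2*29 + 10
29 = 2*10 + 9
10 = 1*9 + 1
9 = 9*1 + 0  (stop)
So 1553/165 = [9; 2, 2, 2, 1, 9].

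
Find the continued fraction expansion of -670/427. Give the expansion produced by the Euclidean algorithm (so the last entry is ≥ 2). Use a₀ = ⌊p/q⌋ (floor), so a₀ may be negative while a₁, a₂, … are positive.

[-2; 2, 3, 8, 2, 3]

-670 = -2*427 + 184
427 = 2*184 + 59
184 = 3*59 + 7
59 = 8*7 + 3
7 = 2*3 + 1
3 = 3*1 + 0  (stop)
So -670/427 = [-2; 2, 3, 8, 2, 3].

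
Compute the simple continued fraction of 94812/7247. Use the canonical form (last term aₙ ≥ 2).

94812 = 13×7247 + 601
7247 = 12×601 + 35
601 = 17×35 + 6
35 = 5×6 + 5
6 = 1×5 + 1
5 = 5×1 + 0  (stop)
So 94812/7247 = [13; 12, 17, 5, 1, 5].

[13; 12, 17, 5, 1, 5]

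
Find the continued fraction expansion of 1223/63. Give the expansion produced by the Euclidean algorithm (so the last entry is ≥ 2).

1223 = 19×63 + 26
63 = 2×26 + 11
26 = 2×11 + 4
11 = 2×4 + 3
4 = 1×3 + 1
3 = 3×1 + 0  (stop)
So 1223/63 = [19; 2, 2, 2, 1, 3].

[19; 2, 2, 2, 1, 3]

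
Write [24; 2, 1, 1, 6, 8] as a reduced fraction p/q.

6562/269

Fold from the inside: start with 8/1.
  6 + 1/8 = 49/8
  1 + 8/49 = 57/49
  1 + 49/57 = 106/57
  2 + 57/106 = 269/106
  24 + 106/269 = 6562/269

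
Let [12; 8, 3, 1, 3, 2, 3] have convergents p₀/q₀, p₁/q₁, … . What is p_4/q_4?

Using pₖ = aₖpₖ₋₁ + pₖ₋₂, qₖ = aₖqₖ₋₁ + qₖ₋₂ (with p₋₁=1, p₋₂=0, q₋₁=0, q₋₂=1):
  k=0: a=12, p=12, q=1
  k=1: a=8, p=97, q=8
  k=2: a=3, p=303, q=25
  k=3: a=1, p=400, q=33
  k=4: a=3, p=1503, q=124

1503/124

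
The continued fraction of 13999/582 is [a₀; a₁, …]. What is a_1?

13999 = 24·582 + 31   →  a_0 = 24
582 = 18·31 + 24   →  a_1 = 18

18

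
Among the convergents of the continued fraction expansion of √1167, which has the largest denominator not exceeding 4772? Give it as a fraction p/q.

√1167 = [34; 6, 5, 11, 5, 6, 68, …] (period length 6).
Convergents:
  p_0/q_0 = 34/1
  p_1/q_1 = 205/6
  p_2/q_2 = 1059/31
  p_3/q_3 = 11854/347
  p_4/q_4 = 60329/1766
  p_5/q_5 = 373828/10943
q_4 = 1766 ≤ 4772 < 10943 = q_5, so the answer is 60329/1766.

60329/1766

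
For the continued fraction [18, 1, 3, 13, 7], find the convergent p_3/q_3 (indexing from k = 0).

Using pₖ = aₖpₖ₋₁ + pₖ₋₂, qₖ = aₖqₖ₋₁ + qₖ₋₂ (with p₋₁=1, p₋₂=0, q₋₁=0, q₋₂=1):
  k=0: a=18, p=18, q=1
  k=1: a=1, p=19, q=1
  k=2: a=3, p=75, q=4
  k=3: a=13, p=994, q=53

994/53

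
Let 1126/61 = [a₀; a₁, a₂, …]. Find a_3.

1

1126 = 18·61 + 28   →  a_0 = 18
61 = 2·28 + 5   →  a_1 = 2
28 = 5·5 + 3   →  a_2 = 5
5 = 1·3 + 2   →  a_3 = 1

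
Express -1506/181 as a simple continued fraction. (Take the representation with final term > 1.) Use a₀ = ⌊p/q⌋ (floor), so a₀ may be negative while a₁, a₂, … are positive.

-1506 = -9×181 + 123
181 = 1×123 + 58
123 = 2×58 + 7
58 = 8×7 + 2
7 = 3×2 + 1
2 = 2×1 + 0  (stop)
So -1506/181 = [-9; 1, 2, 8, 3, 2].

[-9; 1, 2, 8, 3, 2]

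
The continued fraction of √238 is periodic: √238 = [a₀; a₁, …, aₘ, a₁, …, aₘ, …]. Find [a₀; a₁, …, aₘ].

[15; 2, 2, 1, 14, 1, 2, 2, 30]

a₀ = ⌊√238⌋ = 15.
With m₀=0, d₀=1 and mₖ₊₁ = dₖaₖ − mₖ, dₖ₊₁ = (n − mₖ₊₁²)/dₖ, aₖ₊₁ = ⌊(a₀+mₖ₊₁)/dₖ₊₁⌋:
  k=1: m=15, d=13, a=2
  k=2: m=11, d=9, a=2
  k=3: m=7, d=21, a=1
  k=4: m=14, d=2, a=14
  k=5: m=14, d=21, a=1
  k=6: m=7, d=9, a=2
  k=7: m=11, d=13, a=2
  k=8: m=15, d=1, a=30
d=1 and a=2a₀=30 at k=8, so the next step gives (m, d) = (15, 13) again — its k=1 value — and the period has length 8.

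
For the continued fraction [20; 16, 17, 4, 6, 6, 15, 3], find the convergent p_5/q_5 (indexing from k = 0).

855335/42634

Using pₖ = aₖpₖ₋₁ + pₖ₋₂, qₖ = aₖqₖ₋₁ + qₖ₋₂ (with p₋₁=1, p₋₂=0, q₋₁=0, q₋₂=1):
  k=0: a=20, p=20, q=1
  k=1: a=16, p=321, q=16
  k=2: a=17, p=5477, q=273
  k=3: a=4, p=22229, q=1108
  k=4: a=6, p=138851, q=6921
  k=5: a=6, p=855335, q=42634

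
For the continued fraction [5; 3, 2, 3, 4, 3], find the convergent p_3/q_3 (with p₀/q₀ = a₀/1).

127/24

Using pₖ = aₖpₖ₋₁ + pₖ₋₂, qₖ = aₖqₖ₋₁ + qₖ₋₂ (with p₋₁=1, p₋₂=0, q₋₁=0, q₋₂=1):
  k=0: a=5, p=5, q=1
  k=1: a=3, p=16, q=3
  k=2: a=2, p=37, q=7
  k=3: a=3, p=127, q=24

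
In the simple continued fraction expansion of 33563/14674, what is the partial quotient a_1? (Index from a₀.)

33563 = 2·14674 + 4215   →  a_0 = 2
14674 = 3·4215 + 2029   →  a_1 = 3

3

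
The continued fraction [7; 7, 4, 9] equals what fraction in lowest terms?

Using pₖ = aₖpₖ₋₁ + pₖ₋₂ and qₖ = aₖqₖ₋₁ + qₖ₋₂:
  k=0: a=7, p=7, q=1
  k=1: a=7, p=50, q=7
  k=2: a=4, p=207, q=29
  k=3: a=9, p=1913, q=268

1913/268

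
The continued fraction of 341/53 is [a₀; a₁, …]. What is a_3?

341 = 6·53 + 23   →  a_0 = 6
53 = 2·23 + 7   →  a_1 = 2
23 = 3·7 + 2   →  a_2 = 3
7 = 3·2 + 1   →  a_3 = 3

3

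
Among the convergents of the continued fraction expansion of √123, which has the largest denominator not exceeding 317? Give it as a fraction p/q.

2695/243

√123 = [11; 11, 22, …] (period length 2).
Convergents:
  p_0/q_0 = 11/1
  p_1/q_1 = 122/11
  p_2/q_2 = 2695/243
  p_3/q_3 = 29767/2684
q_2 = 243 ≤ 317 < 2684 = q_3, so the answer is 2695/243.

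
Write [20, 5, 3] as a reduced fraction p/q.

Using pₖ = aₖpₖ₋₁ + pₖ₋₂ and qₖ = aₖqₖ₋₁ + qₖ₋₂:
  k=0: a=20, p=20, q=1
  k=1: a=5, p=101, q=5
  k=2: a=3, p=323, q=16

323/16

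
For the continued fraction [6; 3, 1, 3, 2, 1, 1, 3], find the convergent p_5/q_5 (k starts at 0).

Using pₖ = aₖpₖ₋₁ + pₖ₋₂, qₖ = aₖqₖ₋₁ + qₖ₋₂ (with p₋₁=1, p₋₂=0, q₋₁=0, q₋₂=1):
  k=0: a=6, p=6, q=1
  k=1: a=3, p=19, q=3
  k=2: a=1, p=25, q=4
  k=3: a=3, p=94, q=15
  k=4: a=2, p=213, q=34
  k=5: a=1, p=307, q=49

307/49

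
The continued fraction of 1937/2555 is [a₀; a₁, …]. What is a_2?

3

1937 = 0·2555 + 1937   →  a_0 = 0
2555 = 1·1937 + 618   →  a_1 = 1
1937 = 3·618 + 83   →  a_2 = 3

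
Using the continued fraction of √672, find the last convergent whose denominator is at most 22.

337/13

√672 = [25; 1, 11, 1, 50, …] (period length 4).
Convergents:
  p_0/q_0 = 25/1
  p_1/q_1 = 26/1
  p_2/q_2 = 311/12
  p_3/q_3 = 337/13
  p_4/q_4 = 17161/662
q_3 = 13 ≤ 22 < 662 = q_4, so the answer is 337/13.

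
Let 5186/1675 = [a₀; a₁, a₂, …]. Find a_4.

10

5186 = 3·1675 + 161   →  a_0 = 3
1675 = 10·161 + 65   →  a_1 = 10
161 = 2·65 + 31   →  a_2 = 2
65 = 2·31 + 3   →  a_3 = 2
31 = 10·3 + 1   →  a_4 = 10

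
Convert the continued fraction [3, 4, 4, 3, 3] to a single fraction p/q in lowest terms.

Fold from the inside: start with 3/1.
  3 + 1/3 = 10/3
  4 + 3/10 = 43/10
  4 + 10/43 = 182/43
  3 + 43/182 = 589/182

589/182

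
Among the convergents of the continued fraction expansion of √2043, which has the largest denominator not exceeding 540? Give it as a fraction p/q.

20385/451

√2043 = [45; 5, 90, …] (period length 2).
Convergents:
  p_0/q_0 = 45/1
  p_1/q_1 = 226/5
  p_2/q_2 = 20385/451
  p_3/q_3 = 102151/2260
q_2 = 451 ≤ 540 < 2260 = q_3, so the answer is 20385/451.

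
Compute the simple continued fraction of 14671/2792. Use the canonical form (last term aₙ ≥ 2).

[5; 3, 1, 12, 1, 2, 17]

14671 = 5·2792 + 711
2792 = 3·711 + 659
711 = 1·659 + 52
659 = 12·52 + 35
52 = 1·35 + 17
35 = 2·17 + 1
17 = 17·1 + 0  (stop)
So 14671/2792 = [5; 3, 1, 12, 1, 2, 17].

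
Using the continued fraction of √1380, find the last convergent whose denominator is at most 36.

√1380 = [37; 6, 1, 2, 1, 6, 74, …] (period length 6).
Convergents:
  p_0/q_0 = 37/1
  p_1/q_1 = 223/6
  p_2/q_2 = 260/7
  p_3/q_3 = 743/20
  p_4/q_4 = 1003/27
  p_5/q_5 = 6761/182
q_4 = 27 ≤ 36 < 182 = q_5, so the answer is 1003/27.

1003/27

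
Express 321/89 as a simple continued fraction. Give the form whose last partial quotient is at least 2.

[3; 1, 1, 1, 1, 5, 3]

321 = 3×89 + 54
89 = 1×54 + 35
54 = 1×35 + 19
35 = 1×19 + 16
19 = 1×16 + 3
16 = 5×3 + 1
3 = 3×1 + 0  (stop)
So 321/89 = [3; 1, 1, 1, 1, 5, 3].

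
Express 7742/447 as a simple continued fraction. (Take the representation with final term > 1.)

7742 = 17*447 + 143
447 = 3*143 + 18
143 = 7*18 + 17
18 = 1*17 + 1
17 = 17*1 + 0  (stop)
So 7742/447 = [17; 3, 7, 1, 17].

[17; 3, 7, 1, 17]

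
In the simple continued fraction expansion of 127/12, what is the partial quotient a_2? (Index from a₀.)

127 = 10·12 + 7   →  a_0 = 10
12 = 1·7 + 5   →  a_1 = 1
7 = 1·5 + 2   →  a_2 = 1

1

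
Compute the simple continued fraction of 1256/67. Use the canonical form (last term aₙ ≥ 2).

1256 = 18×67 + 50
67 = 1×50 + 17
50 = 2×17 + 16
17 = 1×16 + 1
16 = 16×1 + 0  (stop)
So 1256/67 = [18; 1, 2, 1, 16].

[18; 1, 2, 1, 16]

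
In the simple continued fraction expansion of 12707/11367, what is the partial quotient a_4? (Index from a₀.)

15

12707 = 1·11367 + 1340   →  a_0 = 1
11367 = 8·1340 + 647   →  a_1 = 8
1340 = 2·647 + 46   →  a_2 = 2
647 = 14·46 + 3   →  a_3 = 14
46 = 15·3 + 1   →  a_4 = 15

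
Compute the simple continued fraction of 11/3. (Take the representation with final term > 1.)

[3; 1, 2]

11 = 3·3 + 2
3 = 1·2 + 1
2 = 2·1 + 0  (stop)
So 11/3 = [3; 1, 2].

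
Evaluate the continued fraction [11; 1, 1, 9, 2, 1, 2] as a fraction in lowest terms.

1821/158

Using pₖ = aₖpₖ₋₁ + pₖ₋₂ and qₖ = aₖqₖ₋₁ + qₖ₋₂:
  k=0: a=11, p=11, q=1
  k=1: a=1, p=12, q=1
  k=2: a=1, p=23, q=2
  k=3: a=9, p=219, q=19
  k=4: a=2, p=461, q=40
  k=5: a=1, p=680, q=59
  k=6: a=2, p=1821, q=158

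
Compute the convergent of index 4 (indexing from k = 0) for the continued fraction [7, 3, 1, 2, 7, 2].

589/81

Using pₖ = aₖpₖ₋₁ + pₖ₋₂, qₖ = aₖqₖ₋₁ + qₖ₋₂ (with p₋₁=1, p₋₂=0, q₋₁=0, q₋₂=1):
  k=0: a=7, p=7, q=1
  k=1: a=3, p=22, q=3
  k=2: a=1, p=29, q=4
  k=3: a=2, p=80, q=11
  k=4: a=7, p=589, q=81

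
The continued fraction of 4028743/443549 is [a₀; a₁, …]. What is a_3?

8

4028743 = 9·443549 + 36802   →  a_0 = 9
443549 = 12·36802 + 1925   →  a_1 = 12
36802 = 19·1925 + 227   →  a_2 = 19
1925 = 8·227 + 109   →  a_3 = 8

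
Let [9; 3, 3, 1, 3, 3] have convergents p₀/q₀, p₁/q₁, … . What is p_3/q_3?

Using pₖ = aₖpₖ₋₁ + pₖ₋₂, qₖ = aₖqₖ₋₁ + qₖ₋₂ (with p₋₁=1, p₋₂=0, q₋₁=0, q₋₂=1):
  k=0: a=9, p=9, q=1
  k=1: a=3, p=28, q=3
  k=2: a=3, p=93, q=10
  k=3: a=1, p=121, q=13

121/13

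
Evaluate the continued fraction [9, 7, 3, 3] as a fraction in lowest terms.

667/73

Using pₖ = aₖpₖ₋₁ + pₖ₋₂ and qₖ = aₖqₖ₋₁ + qₖ₋₂:
  k=0: a=9, p=9, q=1
  k=1: a=7, p=64, q=7
  k=2: a=3, p=201, q=22
  k=3: a=3, p=667, q=73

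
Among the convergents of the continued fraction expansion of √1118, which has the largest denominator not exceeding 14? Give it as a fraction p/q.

234/7

√1118 = [33; 2, 3, 2, 3, 2, 66, …] (period length 6).
Convergents:
  p_0/q_0 = 33/1
  p_1/q_1 = 67/2
  p_2/q_2 = 234/7
  p_3/q_3 = 535/16
q_2 = 7 ≤ 14 < 16 = q_3, so the answer is 234/7.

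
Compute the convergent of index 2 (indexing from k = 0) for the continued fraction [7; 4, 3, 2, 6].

94/13

Using pₖ = aₖpₖ₋₁ + pₖ₋₂, qₖ = aₖqₖ₋₁ + qₖ₋₂ (with p₋₁=1, p₋₂=0, q₋₁=0, q₋₂=1):
  k=0: a=7, p=7, q=1
  k=1: a=4, p=29, q=4
  k=2: a=3, p=94, q=13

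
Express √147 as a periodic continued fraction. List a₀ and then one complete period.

[12; 8, 24]

a₀ = ⌊√147⌋ = 12.
With m₀=0, d₀=1 and mₖ₊₁ = dₖaₖ − mₖ, dₖ₊₁ = (n − mₖ₊₁²)/dₖ, aₖ₊₁ = ⌊(a₀+mₖ₊₁)/dₖ₊₁⌋:
  k=1: m=12, d=3, a=8
  k=2: m=12, d=1, a=24
d=1 and a=2a₀=24 at k=2, so the next step gives (m, d) = (12, 3) again — its k=1 value — and the period has length 2.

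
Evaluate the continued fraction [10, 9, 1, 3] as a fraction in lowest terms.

Using pₖ = aₖpₖ₋₁ + pₖ₋₂ and qₖ = aₖqₖ₋₁ + qₖ₋₂:
  k=0: a=10, p=10, q=1
  k=1: a=9, p=91, q=9
  k=2: a=1, p=101, q=10
  k=3: a=3, p=394, q=39

394/39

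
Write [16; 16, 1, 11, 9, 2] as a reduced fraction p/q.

62486/3891

Fold from the inside: start with 2/1.
  9 + 1/2 = 19/2
  11 + 2/19 = 211/19
  1 + 19/211 = 230/211
  16 + 211/230 = 3891/230
  16 + 230/3891 = 62486/3891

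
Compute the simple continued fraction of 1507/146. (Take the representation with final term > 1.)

[10; 3, 9, 2, 2]

1507 = 10·146 + 47
146 = 3·47 + 5
47 = 9·5 + 2
5 = 2·2 + 1
2 = 2·1 + 0  (stop)
So 1507/146 = [10; 3, 9, 2, 2].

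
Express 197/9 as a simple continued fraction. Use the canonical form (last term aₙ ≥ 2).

[21; 1, 8]

197 = 21·9 + 8
9 = 1·8 + 1
8 = 8·1 + 0  (stop)
So 197/9 = [21; 1, 8].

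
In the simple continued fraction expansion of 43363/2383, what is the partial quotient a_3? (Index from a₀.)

43363 = 18·2383 + 469   →  a_0 = 18
2383 = 5·469 + 38   →  a_1 = 5
469 = 12·38 + 13   →  a_2 = 12
38 = 2·13 + 12   →  a_3 = 2

2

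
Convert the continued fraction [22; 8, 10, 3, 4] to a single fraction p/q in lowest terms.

Fold from the inside: start with 4/1.
  3 + 1/4 = 13/4
  10 + 4/13 = 134/13
  8 + 13/134 = 1085/134
  22 + 134/1085 = 24004/1085

24004/1085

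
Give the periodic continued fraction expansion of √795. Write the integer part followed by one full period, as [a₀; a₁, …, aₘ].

[28; 5, 9, 5, 56]

a₀ = ⌊√795⌋ = 28.
With m₀=0, d₀=1 and mₖ₊₁ = dₖaₖ − mₖ, dₖ₊₁ = (n − mₖ₊₁²)/dₖ, aₖ₊₁ = ⌊(a₀+mₖ₊₁)/dₖ₊₁⌋:
  k=1: m=28, d=11, a=5
  k=2: m=27, d=6, a=9
  k=3: m=27, d=11, a=5
  k=4: m=28, d=1, a=56
d=1 and a=2a₀=56 at k=4, so the next step gives (m, d) = (28, 11) again — its k=1 value — and the period has length 4.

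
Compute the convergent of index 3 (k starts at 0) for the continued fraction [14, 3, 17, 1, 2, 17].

Using pₖ = aₖpₖ₋₁ + pₖ₋₂, qₖ = aₖqₖ₋₁ + qₖ₋₂ (with p₋₁=1, p₋₂=0, q₋₁=0, q₋₂=1):
  k=0: a=14, p=14, q=1
  k=1: a=3, p=43, q=3
  k=2: a=17, p=745, q=52
  k=3: a=1, p=788, q=55

788/55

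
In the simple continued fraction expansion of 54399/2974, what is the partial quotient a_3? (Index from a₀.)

54399 = 18·2974 + 867   →  a_0 = 18
2974 = 3·867 + 373   →  a_1 = 3
867 = 2·373 + 121   →  a_2 = 2
373 = 3·121 + 10   →  a_3 = 3

3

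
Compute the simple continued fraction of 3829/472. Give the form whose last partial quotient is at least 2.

3829 = 8×472 + 53
472 = 8×53 + 48
53 = 1×48 + 5
48 = 9×5 + 3
5 = 1×3 + 2
3 = 1×2 + 1
2 = 2×1 + 0  (stop)
So 3829/472 = [8; 8, 1, 9, 1, 1, 2].

[8; 8, 1, 9, 1, 1, 2]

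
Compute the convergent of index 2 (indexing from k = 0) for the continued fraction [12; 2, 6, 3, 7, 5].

Using pₖ = aₖpₖ₋₁ + pₖ₋₂, qₖ = aₖqₖ₋₁ + qₖ₋₂ (with p₋₁=1, p₋₂=0, q₋₁=0, q₋₂=1):
  k=0: a=12, p=12, q=1
  k=1: a=2, p=25, q=2
  k=2: a=6, p=162, q=13

162/13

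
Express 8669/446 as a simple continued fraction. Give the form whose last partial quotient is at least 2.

[19; 2, 3, 2, 13, 2]

8669 = 19*446 + 195
446 = 2*195 + 56
195 = 3*56 + 27
56 = 2*27 + 2
27 = 13*2 + 1
2 = 2*1 + 0  (stop)
So 8669/446 = [19; 2, 3, 2, 13, 2].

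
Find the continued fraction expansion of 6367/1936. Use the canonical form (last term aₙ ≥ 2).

6367 = 3·1936 + 559
1936 = 3·559 + 259
559 = 2·259 + 41
259 = 6·41 + 13
41 = 3·13 + 2
13 = 6·2 + 1
2 = 2·1 + 0  (stop)
So 6367/1936 = [3; 3, 2, 6, 3, 6, 2].

[3; 3, 2, 6, 3, 6, 2]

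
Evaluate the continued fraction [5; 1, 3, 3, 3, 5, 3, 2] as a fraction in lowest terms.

9701/1682

Using pₖ = aₖpₖ₋₁ + pₖ₋₂ and qₖ = aₖqₖ₋₁ + qₖ₋₂:
  k=0: a=5, p=5, q=1
  k=1: a=1, p=6, q=1
  k=2: a=3, p=23, q=4
  k=3: a=3, p=75, q=13
  k=4: a=3, p=248, q=43
  k=5: a=5, p=1315, q=228
  k=6: a=3, p=4193, q=727
  k=7: a=2, p=9701, q=1682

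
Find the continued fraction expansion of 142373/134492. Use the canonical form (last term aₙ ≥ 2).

142373 = 1×134492 + 7881
134492 = 17×7881 + 515
7881 = 15×515 + 156
515 = 3×156 + 47
156 = 3×47 + 15
47 = 3×15 + 2
15 = 7×2 + 1
2 = 2×1 + 0  (stop)
So 142373/134492 = [1; 17, 15, 3, 3, 3, 7, 2].

[1; 17, 15, 3, 3, 3, 7, 2]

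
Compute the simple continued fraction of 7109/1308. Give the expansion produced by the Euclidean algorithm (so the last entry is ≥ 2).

[5; 2, 3, 2, 1, 7, 2, 3]

7109 = 5×1308 + 569
1308 = 2×569 + 170
569 = 3×170 + 59
170 = 2×59 + 52
59 = 1×52 + 7
52 = 7×7 + 3
7 = 2×3 + 1
3 = 3×1 + 0  (stop)
So 7109/1308 = [5; 2, 3, 2, 1, 7, 2, 3].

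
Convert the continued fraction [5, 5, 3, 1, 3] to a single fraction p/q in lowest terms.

Fold from the inside: start with 3/1.
  1 + 1/3 = 4/3
  3 + 3/4 = 15/4
  5 + 4/15 = 79/15
  5 + 15/79 = 410/79

410/79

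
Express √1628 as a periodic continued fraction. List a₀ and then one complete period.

a₀ = ⌊√1628⌋ = 40.
With m₀=0, d₀=1 and mₖ₊₁ = dₖaₖ − mₖ, dₖ₊₁ = (n − mₖ₊₁²)/dₖ, aₖ₊₁ = ⌊(a₀+mₖ₊₁)/dₖ₊₁⌋:
  k=1: m=40, d=28, a=2
  k=2: m=16, d=49, a=1
  k=3: m=33, d=11, a=6
  k=4: m=33, d=49, a=1
  k=5: m=16, d=28, a=2
  k=6: m=40, d=1, a=80
d=1 and a=2a₀=80 at k=6, so the next step gives (m, d) = (40, 28) again — its k=1 value — and the period has length 6.

[40; 2, 1, 6, 1, 2, 80]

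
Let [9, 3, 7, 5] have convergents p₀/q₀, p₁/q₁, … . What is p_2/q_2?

205/22

Using pₖ = aₖpₖ₋₁ + pₖ₋₂, qₖ = aₖqₖ₋₁ + qₖ₋₂ (with p₋₁=1, p₋₂=0, q₋₁=0, q₋₂=1):
  k=0: a=9, p=9, q=1
  k=1: a=3, p=28, q=3
  k=2: a=7, p=205, q=22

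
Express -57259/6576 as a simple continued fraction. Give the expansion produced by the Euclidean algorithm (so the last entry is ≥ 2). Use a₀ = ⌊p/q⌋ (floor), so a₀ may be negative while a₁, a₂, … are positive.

-57259 = -9·6576 + 1925
6576 = 3·1925 + 801
1925 = 2·801 + 323
801 = 2·323 + 155
323 = 2·155 + 13
155 = 11·13 + 12
13 = 1·12 + 1
12 = 12·1 + 0  (stop)
So -57259/6576 = [-9; 3, 2, 2, 2, 11, 1, 12].

[-9; 3, 2, 2, 2, 11, 1, 12]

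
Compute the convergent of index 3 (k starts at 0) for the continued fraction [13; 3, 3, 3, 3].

439/33

Using pₖ = aₖpₖ₋₁ + pₖ₋₂, qₖ = aₖqₖ₋₁ + qₖ₋₂ (with p₋₁=1, p₋₂=0, q₋₁=0, q₋₂=1):
  k=0: a=13, p=13, q=1
  k=1: a=3, p=40, q=3
  k=2: a=3, p=133, q=10
  k=3: a=3, p=439, q=33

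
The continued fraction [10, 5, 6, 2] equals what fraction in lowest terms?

683/67

Using pₖ = aₖpₖ₋₁ + pₖ₋₂ and qₖ = aₖqₖ₋₁ + qₖ₋₂:
  k=0: a=10, p=10, q=1
  k=1: a=5, p=51, q=5
  k=2: a=6, p=316, q=31
  k=3: a=2, p=683, q=67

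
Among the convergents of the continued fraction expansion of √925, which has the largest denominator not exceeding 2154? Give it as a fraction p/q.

53285/1752

√925 = [30; 2, 2, 2, 2, 60, …] (period length 5).
Convergents:
  p_0/q_0 = 30/1
  p_1/q_1 = 61/2
  p_2/q_2 = 152/5
  p_3/q_3 = 365/12
  p_4/q_4 = 882/29
  p_5/q_5 = 53285/1752
  p_6/q_6 = 107452/3533
q_5 = 1752 ≤ 2154 < 3533 = q_6, so the answer is 53285/1752.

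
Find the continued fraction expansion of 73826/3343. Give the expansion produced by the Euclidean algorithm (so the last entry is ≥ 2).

[22; 11, 1, 15, 2, 8]

73826 = 22·3343 + 280
3343 = 11·280 + 263
280 = 1·263 + 17
263 = 15·17 + 8
17 = 2·8 + 1
8 = 8·1 + 0  (stop)
So 73826/3343 = [22; 11, 1, 15, 2, 8].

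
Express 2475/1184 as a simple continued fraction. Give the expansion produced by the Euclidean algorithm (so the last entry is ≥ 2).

2475 = 2×1184 + 107
1184 = 11×107 + 7
107 = 15×7 + 2
7 = 3×2 + 1
2 = 2×1 + 0  (stop)
So 2475/1184 = [2; 11, 15, 3, 2].

[2; 11, 15, 3, 2]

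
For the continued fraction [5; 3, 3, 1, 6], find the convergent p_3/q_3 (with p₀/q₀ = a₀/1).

69/13

Using pₖ = aₖpₖ₋₁ + pₖ₋₂, qₖ = aₖqₖ₋₁ + qₖ₋₂ (with p₋₁=1, p₋₂=0, q₋₁=0, q₋₂=1):
  k=0: a=5, p=5, q=1
  k=1: a=3, p=16, q=3
  k=2: a=3, p=53, q=10
  k=3: a=1, p=69, q=13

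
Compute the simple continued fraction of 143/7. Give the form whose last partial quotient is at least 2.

[20; 2, 3]

143 = 20*7 + 3
7 = 2*3 + 1
3 = 3*1 + 0  (stop)
So 143/7 = [20; 2, 3].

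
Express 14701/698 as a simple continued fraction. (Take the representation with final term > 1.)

14701 = 21×698 + 43
698 = 16×43 + 10
43 = 4×10 + 3
10 = 3×3 + 1
3 = 3×1 + 0  (stop)
So 14701/698 = [21; 16, 4, 3, 3].

[21; 16, 4, 3, 3]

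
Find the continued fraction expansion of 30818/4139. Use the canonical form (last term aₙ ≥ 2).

30818 = 7·4139 + 1845
4139 = 2·1845 + 449
1845 = 4·449 + 49
449 = 9·49 + 8
49 = 6·8 + 1
8 = 8·1 + 0  (stop)
So 30818/4139 = [7; 2, 4, 9, 6, 8].

[7; 2, 4, 9, 6, 8]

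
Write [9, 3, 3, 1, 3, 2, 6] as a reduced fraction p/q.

6654/715

Fold from the inside: start with 6/1.
  2 + 1/6 = 13/6
  3 + 6/13 = 45/13
  1 + 13/45 = 58/45
  3 + 45/58 = 219/58
  3 + 58/219 = 715/219
  9 + 219/715 = 6654/715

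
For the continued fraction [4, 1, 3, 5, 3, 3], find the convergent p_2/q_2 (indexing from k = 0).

Using pₖ = aₖpₖ₋₁ + pₖ₋₂, qₖ = aₖqₖ₋₁ + qₖ₋₂ (with p₋₁=1, p₋₂=0, q₋₁=0, q₋₂=1):
  k=0: a=4, p=4, q=1
  k=1: a=1, p=5, q=1
  k=2: a=3, p=19, q=4

19/4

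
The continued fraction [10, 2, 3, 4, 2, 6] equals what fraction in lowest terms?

Fold from the inside: start with 6/1.
  2 + 1/6 = 13/6
  4 + 6/13 = 58/13
  3 + 13/58 = 187/58
  2 + 58/187 = 432/187
  10 + 187/432 = 4507/432

4507/432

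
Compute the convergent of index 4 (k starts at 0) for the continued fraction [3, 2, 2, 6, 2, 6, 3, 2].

Using pₖ = aₖpₖ₋₁ + pₖ₋₂, qₖ = aₖqₖ₋₁ + qₖ₋₂ (with p₋₁=1, p₋₂=0, q₋₁=0, q₋₂=1):
  k=0: a=3, p=3, q=1
  k=1: a=2, p=7, q=2
  k=2: a=2, p=17, q=5
  k=3: a=6, p=109, q=32
  k=4: a=2, p=235, q=69

235/69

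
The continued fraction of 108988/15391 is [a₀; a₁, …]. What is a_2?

3

108988 = 7·15391 + 1251   →  a_0 = 7
15391 = 12·1251 + 379   →  a_1 = 12
1251 = 3·379 + 114   →  a_2 = 3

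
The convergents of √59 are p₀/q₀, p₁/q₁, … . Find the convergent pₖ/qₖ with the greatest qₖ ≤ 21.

23/3

√59 = [7; 1, 2, 7, 2, 1, 14, …] (period length 6).
Convergents:
  p_0/q_0 = 7/1
  p_1/q_1 = 8/1
  p_2/q_2 = 23/3
  p_3/q_3 = 169/22
q_2 = 3 ≤ 21 < 22 = q_3, so the answer is 23/3.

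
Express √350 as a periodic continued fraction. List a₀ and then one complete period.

[18; 1, 2, 2, 2, 1, 36]

a₀ = ⌊√350⌋ = 18.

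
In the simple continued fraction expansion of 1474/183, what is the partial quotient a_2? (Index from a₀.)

1474 = 8·183 + 10   →  a_0 = 8
183 = 18·10 + 3   →  a_1 = 18
10 = 3·3 + 1   →  a_2 = 3

3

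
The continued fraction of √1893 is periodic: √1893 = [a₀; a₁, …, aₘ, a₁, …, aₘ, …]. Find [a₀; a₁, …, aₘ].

[43; 1, 1, 28, 1, 1, 86]

a₀ = ⌊√1893⌋ = 43.
With m₀=0, d₀=1 and mₖ₊₁ = dₖaₖ − mₖ, dₖ₊₁ = (n − mₖ₊₁²)/dₖ, aₖ₊₁ = ⌊(a₀+mₖ₊₁)/dₖ₊₁⌋:
  k=1: m=43, d=44, a=1
  k=2: m=1, d=43, a=1
  k=3: m=42, d=3, a=28
  k=4: m=42, d=43, a=1
  k=5: m=1, d=44, a=1
  k=6: m=43, d=1, a=86
d=1 and a=2a₀=86 at k=6, so the next step gives (m, d) = (43, 44) again — its k=1 value — and the period has length 6.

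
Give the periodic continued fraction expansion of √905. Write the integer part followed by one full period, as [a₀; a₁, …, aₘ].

[30; 12, 60]

a₀ = ⌊√905⌋ = 30.
With m₀=0, d₀=1 and mₖ₊₁ = dₖaₖ − mₖ, dₖ₊₁ = (n − mₖ₊₁²)/dₖ, aₖ₊₁ = ⌊(a₀+mₖ₊₁)/dₖ₊₁⌋:
  k=1: m=30, d=5, a=12
  k=2: m=30, d=1, a=60
d=1 and a=2a₀=60 at k=2, so the next step gives (m, d) = (30, 5) again — its k=1 value — and the period has length 2.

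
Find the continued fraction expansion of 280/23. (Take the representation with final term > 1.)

280 = 12·23 + 4
23 = 5·4 + 3
4 = 1·3 + 1
3 = 3·1 + 0  (stop)
So 280/23 = [12; 5, 1, 3].

[12; 5, 1, 3]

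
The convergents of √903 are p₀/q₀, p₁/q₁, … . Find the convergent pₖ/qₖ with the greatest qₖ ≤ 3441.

√903 = [30; 20, 60, …] (period length 2).
Convergents:
  p_0/q_0 = 30/1
  p_1/q_1 = 601/20
  p_2/q_2 = 36090/1201
  p_3/q_3 = 722401/24040
q_2 = 1201 ≤ 3441 < 24040 = q_3, so the answer is 36090/1201.

36090/1201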